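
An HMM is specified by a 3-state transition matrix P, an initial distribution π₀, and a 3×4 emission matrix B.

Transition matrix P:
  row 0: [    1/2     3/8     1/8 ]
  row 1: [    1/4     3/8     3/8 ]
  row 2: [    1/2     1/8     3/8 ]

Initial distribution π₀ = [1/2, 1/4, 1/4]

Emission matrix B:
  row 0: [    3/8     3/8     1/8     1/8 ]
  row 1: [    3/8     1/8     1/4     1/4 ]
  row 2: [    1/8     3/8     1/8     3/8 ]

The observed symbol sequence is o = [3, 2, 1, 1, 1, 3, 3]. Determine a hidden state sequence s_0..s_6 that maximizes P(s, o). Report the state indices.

t=0: δ = [6.250e-02, 6.250e-02, 9.375e-02]  (obs o_0=3)
t=1: δ = [5.859e-03, 5.859e-03, 4.395e-03]  ψ = [2, 0, 2]  (obs o_1=2)
t=2: δ = [1.099e-03, 2.747e-04, 8.240e-04]  ψ = [0, 0, 1]  (obs o_2=1)
t=3: δ = [2.060e-04, 5.150e-05, 1.159e-04]  ψ = [0, 0, 2]  (obs o_3=1)
t=4: δ = [3.862e-05, 9.656e-06, 1.629e-05]  ψ = [0, 0, 2]  (obs o_4=1)
t=5: δ = [2.414e-06, 3.621e-06, 2.291e-06]  ψ = [0, 0, 2]  (obs o_5=3)
t=6: δ = [1.509e-07, 3.395e-07, 5.092e-07]  ψ = [0, 1, 1]  (obs o_6=3)
backtrack: best end state = 2; path = [2, 0, 0, 0, 0, 1, 2]

path = [2, 0, 0, 0, 0, 1, 2]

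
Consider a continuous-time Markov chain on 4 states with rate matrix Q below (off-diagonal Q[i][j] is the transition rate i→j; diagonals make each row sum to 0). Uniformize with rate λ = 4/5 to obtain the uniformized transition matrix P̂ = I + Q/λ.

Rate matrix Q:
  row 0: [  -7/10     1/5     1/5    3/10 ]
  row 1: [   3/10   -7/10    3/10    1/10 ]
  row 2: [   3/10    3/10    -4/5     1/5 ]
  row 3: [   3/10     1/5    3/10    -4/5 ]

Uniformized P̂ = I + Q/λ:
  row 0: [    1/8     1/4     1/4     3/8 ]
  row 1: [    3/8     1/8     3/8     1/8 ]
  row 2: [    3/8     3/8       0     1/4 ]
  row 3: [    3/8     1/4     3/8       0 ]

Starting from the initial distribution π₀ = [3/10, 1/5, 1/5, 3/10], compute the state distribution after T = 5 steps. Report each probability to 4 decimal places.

t=0: π = [0.3000, 0.2000, 0.2000, 0.3000]
t=1: π = [0.3000, 0.2500, 0.2625, 0.1875]
t=2: π = [0.3000, 0.2516, 0.2391, 0.2094]
t=3: π = [0.3000, 0.2484, 0.2479, 0.2037]
t=4: π = [0.3000, 0.2499, 0.2446, 0.2055]
t=5: π = [0.3000, 0.2493, 0.2458, 0.2049]

π = [0.3000, 0.2493, 0.2458, 0.2049]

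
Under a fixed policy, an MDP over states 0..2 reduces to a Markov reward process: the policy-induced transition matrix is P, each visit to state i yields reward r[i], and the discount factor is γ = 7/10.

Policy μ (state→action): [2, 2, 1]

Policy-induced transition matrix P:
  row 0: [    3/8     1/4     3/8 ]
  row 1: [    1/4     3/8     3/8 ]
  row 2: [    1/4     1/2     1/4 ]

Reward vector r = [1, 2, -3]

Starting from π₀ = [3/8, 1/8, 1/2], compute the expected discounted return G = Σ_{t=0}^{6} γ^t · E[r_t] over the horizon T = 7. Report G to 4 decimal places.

t=0: π = [0.3750, 0.1250, 0.5000], E[r] = -0.8750, γ^t·E[r] = -0.875000, running G = -0.875000
t=1: π = [0.2969, 0.3906, 0.3125], E[r] = 0.1406, γ^t·E[r] = 0.098438, running G = -0.776563
t=2: π = [0.2871, 0.3770, 0.3359], E[r] = 0.0332, γ^t·E[r] = 0.016270, running G = -0.760293
t=3: π = [0.2859, 0.3811, 0.3330], E[r] = 0.0491, γ^t·E[r] = 0.016832, running G = -0.743461
t=4: π = [0.2857, 0.3809, 0.3334], E[r] = 0.0474, γ^t·E[r] = 0.011379, running G = -0.732082
t=5: π = [0.2857, 0.3810, 0.3333], E[r] = 0.0476, γ^t·E[r] = 0.008007, running G = -0.724075
t=6: π = [0.2857, 0.3810, 0.3333], E[r] = 0.0476, γ^t·E[r] = 0.005602, running G = -0.718473

G = -0.7185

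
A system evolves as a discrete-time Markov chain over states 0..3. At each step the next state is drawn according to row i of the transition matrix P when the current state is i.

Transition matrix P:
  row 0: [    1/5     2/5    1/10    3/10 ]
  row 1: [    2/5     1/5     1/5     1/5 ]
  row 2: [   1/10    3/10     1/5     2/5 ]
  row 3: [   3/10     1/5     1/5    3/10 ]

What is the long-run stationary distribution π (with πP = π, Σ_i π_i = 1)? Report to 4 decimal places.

Balance equations π_j = Σ_i π_i·P[i][j]:
  π_0 = 1/5·π_0 + 2/5·π_1 + 1/10·π_2 + 3/10·π_3
  π_1 = 2/5·π_0 + 1/5·π_1 + 3/10·π_2 + 1/5·π_3
  π_2 = 1/10·π_0 + 1/5·π_1 + 1/5·π_2 + 1/5·π_3
  normalize: π_0 + π_1 + π_2 + π_3 = 1
Solving the linear system gives exactly π = [282/1061, 287/1061, 184/1061, 308/1061].

π = [0.2658, 0.2705, 0.1734, 0.2903]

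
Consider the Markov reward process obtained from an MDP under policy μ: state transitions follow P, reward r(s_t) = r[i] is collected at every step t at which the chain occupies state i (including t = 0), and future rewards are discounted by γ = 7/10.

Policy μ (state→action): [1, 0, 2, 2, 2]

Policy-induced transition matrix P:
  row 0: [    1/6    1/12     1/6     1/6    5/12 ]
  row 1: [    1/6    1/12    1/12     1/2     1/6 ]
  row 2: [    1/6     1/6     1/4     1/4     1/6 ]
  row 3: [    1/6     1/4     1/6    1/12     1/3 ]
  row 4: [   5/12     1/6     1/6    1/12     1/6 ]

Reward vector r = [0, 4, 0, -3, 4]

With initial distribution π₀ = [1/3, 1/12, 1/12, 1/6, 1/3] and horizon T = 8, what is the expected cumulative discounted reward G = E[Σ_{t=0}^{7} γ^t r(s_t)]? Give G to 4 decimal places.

G = 3.5245

t=0: π = [0.3333, 0.0833, 0.0833, 0.1667, 0.3333], E[r] = 1.1667, γ^t·E[r] = 1.166667, running G = 1.166667
t=1: π = [0.2500, 0.1458, 0.1667, 0.1597, 0.2778], E[r] = 1.2153, γ^t·E[r] = 0.850694, running G = 2.017361
t=2: π = [0.2361, 0.1470, 0.1684, 0.1927, 0.2558], E[r] = 1.0330, γ^t·E[r] = 0.506163, running G = 2.523524
t=3: π = [0.2306, 0.1508, 0.1685, 0.1923, 0.2578], E[r] = 1.0575, γ^t·E[r] = 0.362717, running G = 2.886242
t=4: π = [0.2311, 0.1509, 0.1681, 0.1935, 0.2564], E[r] = 1.0488, γ^t·E[r] = 0.251805, running G = 3.138047
t=5: π = [0.2308, 0.1510, 0.1681, 0.1935, 0.2567], E[r] = 1.0501, γ^t·E[r] = 0.176488, running G = 3.314535
t=6: π = [0.2308, 0.1510, 0.1681, 0.1935, 0.2566], E[r] = 1.0499, γ^t·E[r] = 0.123522, running G = 3.438057
t=7: π = [0.2308, 0.1510, 0.1681, 0.1935, 0.2566], E[r] = 1.0499, γ^t·E[r] = 0.086463, running G = 3.524520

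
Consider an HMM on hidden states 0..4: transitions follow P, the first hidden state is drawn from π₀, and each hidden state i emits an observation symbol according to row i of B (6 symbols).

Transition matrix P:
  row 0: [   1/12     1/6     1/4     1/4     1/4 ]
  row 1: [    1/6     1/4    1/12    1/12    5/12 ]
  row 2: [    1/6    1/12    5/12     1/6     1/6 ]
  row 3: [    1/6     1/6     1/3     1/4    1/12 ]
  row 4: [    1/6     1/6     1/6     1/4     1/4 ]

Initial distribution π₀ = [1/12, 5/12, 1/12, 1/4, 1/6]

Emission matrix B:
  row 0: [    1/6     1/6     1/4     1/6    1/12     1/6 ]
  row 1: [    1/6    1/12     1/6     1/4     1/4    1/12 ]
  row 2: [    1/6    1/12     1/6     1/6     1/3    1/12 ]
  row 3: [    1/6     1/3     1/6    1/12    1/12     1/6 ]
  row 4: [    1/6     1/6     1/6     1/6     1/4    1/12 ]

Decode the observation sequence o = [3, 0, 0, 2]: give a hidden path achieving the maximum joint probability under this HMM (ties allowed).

t=0: δ = [1.389e-02, 1.042e-01, 1.389e-02, 2.083e-02, 2.778e-02]  (obs o_0=3)
t=1: δ = [2.894e-03, 4.340e-03, 1.447e-03, 1.447e-03, 7.234e-03]  ψ = [1, 1, 1, 1, 1]  (obs o_1=0)
t=2: δ = [2.009e-04, 2.009e-04, 2.009e-04, 3.014e-04, 3.014e-04]  ψ = [4, 4, 4, 4, 1]  (obs o_2=0)
t=3: δ = [1.256e-05, 8.372e-06, 1.674e-05, 1.256e-05, 1.395e-05]  ψ = [3, 1, 3, 3, 1]  (obs o_3=2)
backtrack: best end state = 2; path = [1, 4, 3, 2]

path = [1, 4, 3, 2]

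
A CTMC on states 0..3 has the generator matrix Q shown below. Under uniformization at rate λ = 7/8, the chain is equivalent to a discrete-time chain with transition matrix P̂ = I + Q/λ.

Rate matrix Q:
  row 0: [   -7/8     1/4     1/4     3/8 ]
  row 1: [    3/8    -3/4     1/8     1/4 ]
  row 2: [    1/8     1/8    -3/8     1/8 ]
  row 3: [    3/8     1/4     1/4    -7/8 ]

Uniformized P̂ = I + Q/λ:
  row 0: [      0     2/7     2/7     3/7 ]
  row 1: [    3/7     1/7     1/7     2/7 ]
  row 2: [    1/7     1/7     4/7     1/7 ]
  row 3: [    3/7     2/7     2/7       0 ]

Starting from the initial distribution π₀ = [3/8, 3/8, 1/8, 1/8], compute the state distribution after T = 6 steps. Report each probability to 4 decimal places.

t=0: π = [0.3750, 0.3750, 0.1250, 0.1250]
t=1: π = [0.2321, 0.2143, 0.2679, 0.2857]
t=2: π = [0.2526, 0.2168, 0.3316, 0.1990]
t=3: π = [0.2256, 0.2074, 0.3495, 0.2176]
t=4: π = [0.2320, 0.2062, 0.3559, 0.2059]
t=5: π = [0.2274, 0.2054, 0.3580, 0.2092]
t=6: π = [0.2288, 0.2052, 0.3586, 0.2073]

π = [0.2288, 0.2052, 0.3586, 0.2073]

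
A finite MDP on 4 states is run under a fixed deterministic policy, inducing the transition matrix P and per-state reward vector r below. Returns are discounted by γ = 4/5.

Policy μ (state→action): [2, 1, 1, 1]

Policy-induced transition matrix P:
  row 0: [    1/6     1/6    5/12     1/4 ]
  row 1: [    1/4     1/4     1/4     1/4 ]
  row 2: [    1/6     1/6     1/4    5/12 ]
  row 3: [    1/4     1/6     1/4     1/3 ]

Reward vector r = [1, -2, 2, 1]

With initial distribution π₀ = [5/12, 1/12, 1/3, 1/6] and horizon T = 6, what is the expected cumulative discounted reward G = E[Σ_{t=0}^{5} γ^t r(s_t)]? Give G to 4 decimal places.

t=0: π = [0.4167, 0.0833, 0.3333, 0.1667], E[r] = 1.0833, γ^t·E[r] = 1.083333, running G = 1.083333
t=1: π = [0.1875, 0.1736, 0.3194, 0.3194], E[r] = 0.7986, γ^t·E[r] = 0.638889, running G = 1.722222
t=2: π = [0.2078, 0.1811, 0.2813, 0.3299], E[r] = 0.7378, γ^t·E[r] = 0.472222, running G = 2.194444
t=3: π = [0.2092, 0.1818, 0.2846, 0.3244], E[r] = 0.7393, γ^t·E[r] = 0.378543, running G = 2.572988
t=4: π = [0.2088, 0.1818, 0.2849, 0.3245], E[r] = 0.7394, γ^t·E[r] = 0.302872, running G = 2.875860
t=5: π = [0.2089, 0.1818, 0.2848, 0.3245], E[r] = 0.7394, γ^t·E[r] = 0.242271, running G = 3.118132

G = 3.1181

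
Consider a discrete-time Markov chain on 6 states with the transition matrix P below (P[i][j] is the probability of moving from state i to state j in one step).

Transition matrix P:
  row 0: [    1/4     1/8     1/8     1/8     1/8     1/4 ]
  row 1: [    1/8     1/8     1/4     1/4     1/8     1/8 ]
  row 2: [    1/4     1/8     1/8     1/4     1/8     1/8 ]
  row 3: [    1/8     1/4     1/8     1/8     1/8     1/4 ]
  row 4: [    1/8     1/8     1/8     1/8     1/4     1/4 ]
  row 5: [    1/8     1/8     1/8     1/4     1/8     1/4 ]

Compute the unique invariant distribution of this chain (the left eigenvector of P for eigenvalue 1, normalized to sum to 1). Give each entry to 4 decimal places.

π = [0.1634, 0.1485, 0.1436, 0.1882, 0.1429, 0.2135]

Balance equations π_j = Σ_i π_i·P[i][j]:
  π_0 = 1/4·π_0 + 1/8·π_1 + 1/4·π_2 + 1/8·π_3 + 1/8·π_4 + 1/8·π_5
  π_1 = 1/8·π_0 + 1/8·π_1 + 1/8·π_2 + 1/4·π_3 + 1/8·π_4 + 1/8·π_5
  π_2 = 1/8·π_0 + 1/4·π_1 + 1/8·π_2 + 1/8·π_3 + 1/8·π_4 + 1/8·π_5
  π_3 = 1/8·π_0 + 1/4·π_1 + 1/4·π_2 + 1/8·π_3 + 1/8·π_4 + 1/4·π_5
  π_4 = 1/8·π_0 + 1/8·π_1 + 1/8·π_2 + 1/8·π_3 + 1/4·π_4 + 1/8·π_5
  normalize: π_0 + π_1 + π_2 + π_3 + π_4 + π_5 = 1
Solving the linear system gives exactly π = [4612/28231, 599/4033, 579/4033, 759/4033, 1/7, 861/4033].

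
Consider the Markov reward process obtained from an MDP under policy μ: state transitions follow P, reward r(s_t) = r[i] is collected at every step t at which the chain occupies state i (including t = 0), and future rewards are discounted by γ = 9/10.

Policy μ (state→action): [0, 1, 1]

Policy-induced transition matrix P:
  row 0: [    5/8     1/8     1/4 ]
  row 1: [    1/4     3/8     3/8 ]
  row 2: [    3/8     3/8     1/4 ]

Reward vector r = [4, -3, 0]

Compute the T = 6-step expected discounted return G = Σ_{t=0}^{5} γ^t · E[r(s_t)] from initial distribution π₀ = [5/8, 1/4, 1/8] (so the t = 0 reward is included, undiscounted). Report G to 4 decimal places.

G = 5.9791

t=0: π = [0.6250, 0.2500, 0.1250], E[r] = 1.7500, γ^t·E[r] = 1.750000, running G = 1.750000
t=1: π = [0.5000, 0.2188, 0.2813], E[r] = 1.3438, γ^t·E[r] = 1.209375, running G = 2.959375
t=2: π = [0.4727, 0.2500, 0.2773], E[r] = 1.1406, γ^t·E[r] = 0.923906, running G = 3.883281
t=3: π = [0.4619, 0.2568, 0.2813], E[r] = 1.0771, γ^t·E[r] = 0.785241, running G = 4.668522
t=4: π = [0.4584, 0.2595, 0.2821], E[r] = 1.0549, γ^t·E[r] = 0.692141, running G = 5.360663
t=5: π = [0.4572, 0.2604, 0.2824], E[r] = 1.0474, γ^t·E[r] = 0.618476, running G = 5.979139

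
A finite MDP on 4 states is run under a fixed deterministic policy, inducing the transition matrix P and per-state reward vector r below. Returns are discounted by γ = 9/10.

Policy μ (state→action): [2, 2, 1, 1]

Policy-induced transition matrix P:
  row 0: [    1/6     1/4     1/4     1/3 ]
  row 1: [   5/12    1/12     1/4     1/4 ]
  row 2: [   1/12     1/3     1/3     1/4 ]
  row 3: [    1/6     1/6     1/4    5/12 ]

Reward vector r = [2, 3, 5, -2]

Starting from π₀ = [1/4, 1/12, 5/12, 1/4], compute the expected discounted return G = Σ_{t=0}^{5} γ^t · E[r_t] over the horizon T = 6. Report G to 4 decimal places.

G = 8.8939

t=0: π = [0.2500, 0.0833, 0.4167, 0.2500], E[r] = 2.3333, γ^t·E[r] = 2.333333, running G = 2.333333
t=1: π = [0.1528, 0.2500, 0.2847, 0.3125], E[r] = 1.8542, γ^t·E[r] = 1.668750, running G = 4.002083
t=2: π = [0.2054, 0.2060, 0.2737, 0.3148], E[r] = 1.7679, γ^t·E[r] = 1.432031, running G = 5.434115
t=3: π = [0.1954, 0.2122, 0.2728, 0.3196], E[r] = 1.7523, γ^t·E[r] = 1.277438, running G = 6.711552
t=4: π = [0.1970, 0.2107, 0.2727, 0.3195], E[r] = 1.7508, γ^t·E[r] = 1.148668, running G = 7.860220
t=5: π = [0.1966, 0.2110, 0.2727, 0.3197], E[r] = 1.7505, γ^t·E[r] = 1.033633, running G = 8.893854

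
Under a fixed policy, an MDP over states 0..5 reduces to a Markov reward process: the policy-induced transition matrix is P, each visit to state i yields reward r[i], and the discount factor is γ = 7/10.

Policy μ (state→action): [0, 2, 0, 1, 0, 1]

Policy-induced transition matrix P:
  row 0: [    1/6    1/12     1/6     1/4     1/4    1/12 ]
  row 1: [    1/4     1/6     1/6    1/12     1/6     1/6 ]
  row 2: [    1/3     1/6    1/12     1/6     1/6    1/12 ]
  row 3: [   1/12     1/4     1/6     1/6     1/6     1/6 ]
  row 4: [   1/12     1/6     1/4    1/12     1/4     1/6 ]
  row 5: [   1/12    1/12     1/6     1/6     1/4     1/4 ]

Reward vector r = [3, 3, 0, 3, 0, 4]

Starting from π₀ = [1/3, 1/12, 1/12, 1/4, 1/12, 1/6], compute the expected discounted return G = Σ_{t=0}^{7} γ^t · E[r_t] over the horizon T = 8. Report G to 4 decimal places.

G = 6.9654

t=0: π = [0.3333, 0.0833, 0.0833, 0.2500, 0.0833, 0.1667], E[r] = 2.6667, γ^t·E[r] = 2.666667, running G = 2.666667
t=1: π = [0.1458, 0.1458, 0.1667, 0.1806, 0.2153, 0.1458], E[r] = 2.0000, γ^t·E[r] = 1.400000, running G = 4.066667
t=2: π = [0.1615, 0.1574, 0.1707, 0.1487, 0.2089, 0.1528], E[r] = 2.0139, γ^t·E[r] = 0.986806, running G = 5.053472
t=3: π = [0.1657, 0.1529, 0.1698, 0.1496, 0.2103, 0.1517], E[r] = 2.0114, γ^t·E[r] = 0.689904, running G = 5.743376
t=4: π = [0.1651, 0.1527, 0.1700, 0.1502, 0.2106, 0.1513], E[r] = 2.0093, γ^t·E[r] = 0.482439, running G = 6.225815
t=5: π = [0.1650, 0.1528, 0.1701, 0.1501, 0.2106, 0.1514], E[r] = 2.0094, γ^t·E[r] = 0.337725, running G = 6.563540
t=6: π = [0.1651, 0.1528, 0.1700, 0.1501, 0.2106, 0.1514], E[r] = 2.0095, γ^t·E[r] = 0.236413, running G = 6.799953
t=7: π = [0.1651, 0.1528, 0.1700, 0.1501, 0.2106, 0.1514], E[r] = 2.0095, γ^t·E[r] = 0.165488, running G = 6.965441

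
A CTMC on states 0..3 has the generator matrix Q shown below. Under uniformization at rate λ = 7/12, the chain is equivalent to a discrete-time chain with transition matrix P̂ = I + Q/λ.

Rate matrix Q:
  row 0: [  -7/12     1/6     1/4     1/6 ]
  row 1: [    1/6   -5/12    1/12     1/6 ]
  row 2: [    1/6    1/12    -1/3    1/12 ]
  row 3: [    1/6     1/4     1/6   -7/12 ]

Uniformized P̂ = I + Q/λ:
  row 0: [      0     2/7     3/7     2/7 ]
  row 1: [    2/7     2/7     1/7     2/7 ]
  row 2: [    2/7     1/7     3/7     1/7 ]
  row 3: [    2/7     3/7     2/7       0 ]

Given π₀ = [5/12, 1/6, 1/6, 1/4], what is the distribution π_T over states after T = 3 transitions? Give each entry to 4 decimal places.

π = [0.2177, 0.2665, 0.3273, 0.1885]

t=0: π = [0.4167, 0.1667, 0.1667, 0.2500]
t=1: π = [0.1667, 0.2976, 0.3452, 0.1905]
t=2: π = [0.2381, 0.2636, 0.3163, 0.1820]
t=3: π = [0.2177, 0.2665, 0.3273, 0.1885]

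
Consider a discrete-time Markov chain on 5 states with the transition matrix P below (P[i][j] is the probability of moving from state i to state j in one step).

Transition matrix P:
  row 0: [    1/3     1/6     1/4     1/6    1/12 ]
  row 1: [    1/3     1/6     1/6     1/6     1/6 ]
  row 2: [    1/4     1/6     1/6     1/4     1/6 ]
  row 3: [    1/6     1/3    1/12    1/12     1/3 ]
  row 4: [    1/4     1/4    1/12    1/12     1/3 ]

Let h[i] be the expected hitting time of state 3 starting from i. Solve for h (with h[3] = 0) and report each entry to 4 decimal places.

h = [5.8796, 5.9751, 5.4851, 0.0000, 6.6311]

First-step conditioning: h[3] = 0; for i ≠ 3, h[i] = 1 + Σ_k P[i][k]·h[k].
  h[0] = 1 + 1/3·h[0] + 1/6·h[1] + 1/4·h[2] + 1/12·h[4]
  h[1] = 1 + 1/3·h[0] + 1/6·h[1] + 1/6·h[2] + 1/6·h[4]
  h[2] = 1 + 1/4·h[0] + 1/6·h[1] + 1/6·h[2] + 1/6·h[4]
  h[4] = 1 + 1/4·h[0] + 1/4·h[1] + 1/12·h[2] + 1/3·h[4]
Solving the 4×4 linear system over states ≠ 3 gives exactly h = [8496/1445, 8634/1445, 7926/1445, 0, 9582/1445] (h[3] = 0 is the target).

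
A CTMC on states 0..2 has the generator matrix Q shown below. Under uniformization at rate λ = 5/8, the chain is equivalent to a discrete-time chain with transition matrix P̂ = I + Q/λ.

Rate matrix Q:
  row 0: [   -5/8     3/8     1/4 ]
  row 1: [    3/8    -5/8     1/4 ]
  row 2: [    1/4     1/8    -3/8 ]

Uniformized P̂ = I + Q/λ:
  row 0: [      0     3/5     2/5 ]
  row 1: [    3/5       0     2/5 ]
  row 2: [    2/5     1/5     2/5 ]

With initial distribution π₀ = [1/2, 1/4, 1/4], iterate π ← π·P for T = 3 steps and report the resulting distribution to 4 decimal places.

π = [0.2980, 0.3020, 0.4000]

t=0: π = [0.5000, 0.2500, 0.2500]
t=1: π = [0.2500, 0.3500, 0.4000]
t=2: π = [0.3700, 0.2300, 0.4000]
t=3: π = [0.2980, 0.3020, 0.4000]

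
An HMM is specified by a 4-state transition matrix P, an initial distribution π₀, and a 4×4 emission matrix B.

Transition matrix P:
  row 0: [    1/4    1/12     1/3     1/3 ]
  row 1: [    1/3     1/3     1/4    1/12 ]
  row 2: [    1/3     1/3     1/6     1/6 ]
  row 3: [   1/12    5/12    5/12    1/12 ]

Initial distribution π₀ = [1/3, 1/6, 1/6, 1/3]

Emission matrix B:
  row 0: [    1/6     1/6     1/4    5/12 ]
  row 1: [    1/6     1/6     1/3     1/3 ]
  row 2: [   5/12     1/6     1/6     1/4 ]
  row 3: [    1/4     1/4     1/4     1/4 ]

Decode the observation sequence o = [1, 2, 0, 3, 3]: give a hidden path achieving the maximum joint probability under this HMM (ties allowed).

t=0: δ = [5.556e-02, 2.778e-02, 2.778e-02, 8.333e-02]  (obs o_0=1)
t=1: δ = [3.472e-03, 1.157e-02, 5.787e-03, 4.630e-03]  ψ = [0, 3, 3, 0]  (obs o_1=2)
t=2: δ = [6.430e-04, 6.430e-04, 1.206e-03, 2.894e-04]  ψ = [1, 1, 1, 0]  (obs o_2=0)
t=3: δ = [1.674e-04, 1.340e-04, 5.358e-05, 5.358e-05]  ψ = [2, 2, 0, 0]  (obs o_3=3)
t=4: δ = [1.861e-05, 1.488e-05, 1.395e-05, 1.395e-05]  ψ = [1, 1, 0, 0]  (obs o_4=3)
backtrack: best end state = 0; path = [3, 1, 2, 1, 0]

path = [3, 1, 2, 1, 0]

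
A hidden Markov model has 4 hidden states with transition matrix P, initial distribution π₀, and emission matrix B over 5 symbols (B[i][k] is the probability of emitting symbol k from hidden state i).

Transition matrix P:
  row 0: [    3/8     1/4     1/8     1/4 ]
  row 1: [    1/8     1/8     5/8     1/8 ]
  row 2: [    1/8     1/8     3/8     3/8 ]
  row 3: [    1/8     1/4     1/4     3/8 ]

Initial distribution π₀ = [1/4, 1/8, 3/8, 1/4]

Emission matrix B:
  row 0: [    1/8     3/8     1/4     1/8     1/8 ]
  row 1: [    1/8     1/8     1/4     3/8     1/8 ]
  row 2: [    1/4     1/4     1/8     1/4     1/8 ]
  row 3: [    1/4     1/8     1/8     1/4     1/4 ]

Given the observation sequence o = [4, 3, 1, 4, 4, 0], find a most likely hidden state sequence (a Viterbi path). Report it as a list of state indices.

path = [3, 1, 2, 3, 3, 3]

t=0: δ = [3.125e-02, 1.562e-02, 4.688e-02, 6.250e-02]  (obs o_0=4)
t=1: δ = [1.465e-03, 5.859e-03, 4.395e-03, 5.859e-03]  ψ = [0, 3, 2, 3]  (obs o_1=3)
t=2: δ = [2.747e-04, 1.831e-04, 9.155e-04, 2.747e-04]  ψ = [1, 3, 1, 3]  (obs o_2=1)
t=3: δ = [1.431e-05, 1.431e-05, 4.292e-05, 8.583e-05]  ψ = [2, 2, 2, 2]  (obs o_3=4)
t=4: δ = [1.341e-06, 2.682e-06, 2.682e-06, 8.047e-06]  ψ = [3, 3, 3, 3]  (obs o_4=4)
t=5: δ = [1.257e-07, 2.515e-07, 5.029e-07, 7.544e-07]  ψ = [3, 3, 3, 3]  (obs o_5=0)
backtrack: best end state = 3; path = [3, 1, 2, 3, 3, 3]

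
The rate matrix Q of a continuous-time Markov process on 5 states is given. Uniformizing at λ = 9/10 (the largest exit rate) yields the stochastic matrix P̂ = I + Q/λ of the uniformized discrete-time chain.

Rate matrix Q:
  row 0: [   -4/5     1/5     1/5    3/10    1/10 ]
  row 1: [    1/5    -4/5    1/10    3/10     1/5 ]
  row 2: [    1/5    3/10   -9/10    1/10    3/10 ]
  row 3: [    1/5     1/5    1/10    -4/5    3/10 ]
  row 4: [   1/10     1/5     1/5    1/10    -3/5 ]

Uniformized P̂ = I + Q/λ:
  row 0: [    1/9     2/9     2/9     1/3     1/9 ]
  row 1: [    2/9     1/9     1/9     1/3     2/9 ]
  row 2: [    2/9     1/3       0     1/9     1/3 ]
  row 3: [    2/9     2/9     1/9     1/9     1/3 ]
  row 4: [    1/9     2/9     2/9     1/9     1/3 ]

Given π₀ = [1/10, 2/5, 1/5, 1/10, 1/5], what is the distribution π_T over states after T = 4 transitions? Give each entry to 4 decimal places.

t=0: π = [0.1000, 0.4000, 0.2000, 0.1000, 0.2000]
t=1: π = [0.1889, 0.2000, 0.1222, 0.2222, 0.2667]
t=2: π = [0.1716, 0.2136, 0.1481, 0.1975, 0.2691]
t=3: π = [0.1733, 0.2150, 0.1436, 0.1967, 0.2715]
t=4: π = [0.1728, 0.2143, 0.1446, 0.1974, 0.2709]

π = [0.1728, 0.2143, 0.1446, 0.1974, 0.2709]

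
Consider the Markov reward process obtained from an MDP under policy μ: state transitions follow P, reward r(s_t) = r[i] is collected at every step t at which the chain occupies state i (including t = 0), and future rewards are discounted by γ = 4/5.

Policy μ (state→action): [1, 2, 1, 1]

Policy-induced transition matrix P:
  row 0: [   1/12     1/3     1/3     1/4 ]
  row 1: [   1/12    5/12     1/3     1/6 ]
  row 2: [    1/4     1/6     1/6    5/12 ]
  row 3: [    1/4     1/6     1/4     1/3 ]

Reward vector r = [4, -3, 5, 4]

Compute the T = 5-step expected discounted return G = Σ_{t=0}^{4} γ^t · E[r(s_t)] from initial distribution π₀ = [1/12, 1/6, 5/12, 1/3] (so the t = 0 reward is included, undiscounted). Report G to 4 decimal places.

G = 9.2201

t=0: π = [0.0833, 0.1667, 0.4167, 0.3333], E[r] = 3.2500, γ^t·E[r] = 3.250000, running G = 3.250000
t=1: π = [0.2083, 0.2222, 0.2361, 0.3333], E[r] = 2.6806, γ^t·E[r] = 2.144444, running G = 5.394444
t=2: π = [0.1782, 0.2569, 0.2662, 0.2986], E[r] = 2.4676, γ^t·E[r] = 1.579259, running G = 6.973704
t=3: π = [0.1775, 0.2606, 0.2641, 0.2978], E[r] = 2.4398, γ^t·E[r] = 1.249185, running G = 8.222889
t=4: π = [0.1770, 0.2614, 0.2645, 0.2971], E[r] = 2.4347, γ^t·E[r] = 0.997261, running G = 9.220150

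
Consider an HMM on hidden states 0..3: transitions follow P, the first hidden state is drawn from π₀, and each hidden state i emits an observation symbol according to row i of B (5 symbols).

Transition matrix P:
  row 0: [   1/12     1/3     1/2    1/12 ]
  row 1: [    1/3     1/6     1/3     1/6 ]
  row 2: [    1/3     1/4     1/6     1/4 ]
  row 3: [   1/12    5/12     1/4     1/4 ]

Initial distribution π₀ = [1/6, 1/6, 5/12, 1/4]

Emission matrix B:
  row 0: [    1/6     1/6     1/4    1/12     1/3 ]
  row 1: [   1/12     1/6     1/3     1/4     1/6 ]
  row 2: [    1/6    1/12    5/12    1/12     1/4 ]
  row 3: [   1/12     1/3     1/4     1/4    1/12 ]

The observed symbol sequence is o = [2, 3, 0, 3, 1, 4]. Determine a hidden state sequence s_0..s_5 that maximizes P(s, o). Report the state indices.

path = [2, 1, 0, 1, 0, 2]

t=0: δ = [4.167e-02, 5.556e-02, 1.736e-01, 6.250e-02]  (obs o_0=2)
t=1: δ = [4.823e-03, 1.085e-02, 2.411e-03, 1.085e-02]  ψ = [2, 2, 2, 2]  (obs o_1=3)
t=2: δ = [6.028e-04, 3.768e-04, 6.028e-04, 2.261e-04]  ψ = [1, 3, 1, 3]  (obs o_2=0)
t=3: δ = [1.674e-05, 5.023e-05, 2.512e-05, 3.768e-05]  ψ = [2, 0, 0, 2]  (obs o_3=3)
t=4: δ = [2.791e-06, 2.616e-06, 1.395e-06, 3.140e-06]  ψ = [1, 3, 1, 3]  (obs o_4=1)
t=5: δ = [2.907e-07, 2.180e-07, 3.489e-07, 6.541e-08]  ψ = [1, 3, 0, 3]  (obs o_5=4)
backtrack: best end state = 2; path = [2, 1, 0, 1, 0, 2]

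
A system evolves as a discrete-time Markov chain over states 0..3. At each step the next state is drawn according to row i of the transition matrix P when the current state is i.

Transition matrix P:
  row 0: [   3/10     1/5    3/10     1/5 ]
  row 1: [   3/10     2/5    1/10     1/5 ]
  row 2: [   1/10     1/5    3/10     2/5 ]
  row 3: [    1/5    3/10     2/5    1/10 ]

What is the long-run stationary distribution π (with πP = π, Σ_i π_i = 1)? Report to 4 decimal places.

Balance equations π_j = Σ_i π_i·P[i][j]:
  π_0 = 3/10·π_0 + 3/10·π_1 + 1/10·π_2 + 1/5·π_3
  π_1 = 1/5·π_0 + 2/5·π_1 + 1/5·π_2 + 3/10·π_3
  π_2 = 3/10·π_0 + 1/10·π_1 + 3/10·π_2 + 2/5·π_3
  normalize: π_0 + π_1 + π_2 + π_3 = 1
Solving the linear system gives exactly π = [97/434, 121/434, 58/217, 50/217].

π = [0.2235, 0.2788, 0.2673, 0.2304]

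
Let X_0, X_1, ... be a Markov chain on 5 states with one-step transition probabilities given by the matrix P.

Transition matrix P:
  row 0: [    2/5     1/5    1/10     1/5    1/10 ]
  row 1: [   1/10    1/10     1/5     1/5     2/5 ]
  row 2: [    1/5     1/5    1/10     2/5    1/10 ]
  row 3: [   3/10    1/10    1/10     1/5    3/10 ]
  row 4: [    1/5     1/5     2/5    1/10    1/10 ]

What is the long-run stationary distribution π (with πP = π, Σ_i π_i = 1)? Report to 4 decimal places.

π = [0.2567, 0.1622, 0.1738, 0.2156, 0.1918]

Balance equations π_j = Σ_i π_i·P[i][j]:
  π_0 = 2/5·π_0 + 1/10·π_1 + 1/5·π_2 + 3/10·π_3 + 1/5·π_4
  π_1 = 1/5·π_0 + 1/10·π_1 + 1/5·π_2 + 1/10·π_3 + 1/5·π_4
  π_2 = 1/10·π_0 + 1/5·π_1 + 1/10·π_2 + 1/10·π_3 + 2/5·π_4
  π_3 = 1/5·π_0 + 1/5·π_1 + 2/5·π_2 + 1/5·π_3 + 1/10·π_4
  normalize: π_0 + π_1 + π_2 + π_3 + π_4 = 1
Solving the linear system gives exactly π = [356/1387, 225/1387, 241/1387, 299/1387, 14/73].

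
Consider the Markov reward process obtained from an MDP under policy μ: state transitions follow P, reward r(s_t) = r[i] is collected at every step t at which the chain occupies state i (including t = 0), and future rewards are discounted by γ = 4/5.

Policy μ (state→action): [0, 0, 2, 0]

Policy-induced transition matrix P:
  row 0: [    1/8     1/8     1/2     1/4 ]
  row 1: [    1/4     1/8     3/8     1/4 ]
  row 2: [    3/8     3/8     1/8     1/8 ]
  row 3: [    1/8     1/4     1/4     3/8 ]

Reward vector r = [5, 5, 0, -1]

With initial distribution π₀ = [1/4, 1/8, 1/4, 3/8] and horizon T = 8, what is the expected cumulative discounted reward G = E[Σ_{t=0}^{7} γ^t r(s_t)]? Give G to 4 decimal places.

t=0: π = [0.2500, 0.1250, 0.2500, 0.3750], E[r] = 1.5000, γ^t·E[r] = 1.500000, running G = 1.500000
t=1: π = [0.2031, 0.2344, 0.2969, 0.2656], E[r] = 1.9219, γ^t·E[r] = 1.537500, running G = 3.037500
t=2: π = [0.2285, 0.2324, 0.2930, 0.2461], E[r] = 2.0586, γ^t·E[r] = 1.317500, running G = 4.355000
t=3: π = [0.2273, 0.2290, 0.2996, 0.2441], E[r] = 2.0374, γ^t·E[r] = 1.043125, running G = 5.398125
t=4: π = [0.2285, 0.2304, 0.2980, 0.2431], E[r] = 2.0515, γ^t·E[r] = 0.840313, running G = 6.238438
t=5: π = [0.2283, 0.2299, 0.2987, 0.2431], E[r] = 2.0478, γ^t·E[r] = 0.671024, running G = 6.909461
t=6: π = [0.2284, 0.2301, 0.2985, 0.2431], E[r] = 2.0493, γ^t·E[r] = 0.537206, running G = 7.446667
t=7: π = [0.2284, 0.2300, 0.2985, 0.2431], E[r] = 2.0488, γ^t·E[r] = 0.429668, running G = 7.876335

G = 7.8763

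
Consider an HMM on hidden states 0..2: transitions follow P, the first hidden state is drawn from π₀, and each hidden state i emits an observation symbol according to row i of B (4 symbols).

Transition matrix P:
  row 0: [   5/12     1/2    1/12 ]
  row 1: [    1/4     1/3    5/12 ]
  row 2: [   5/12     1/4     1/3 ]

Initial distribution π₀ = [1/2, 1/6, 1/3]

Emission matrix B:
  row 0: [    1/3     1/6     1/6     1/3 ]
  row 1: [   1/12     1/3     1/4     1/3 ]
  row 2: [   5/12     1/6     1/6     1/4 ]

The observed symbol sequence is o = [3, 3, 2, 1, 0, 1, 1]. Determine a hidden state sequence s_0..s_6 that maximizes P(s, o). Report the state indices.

path = [0, 0, 1, 1, 2, 0, 1]

t=0: δ = [1.667e-01, 5.556e-02, 8.333e-02]  (obs o_0=3)
t=1: δ = [2.315e-02, 2.778e-02, 6.944e-03]  ψ = [0, 0, 2]  (obs o_1=3)
t=2: δ = [1.608e-03, 2.894e-03, 1.929e-03]  ψ = [0, 0, 1]  (obs o_2=2)
t=3: δ = [1.340e-04, 3.215e-04, 2.009e-04]  ψ = [2, 1, 1]  (obs o_3=1)
t=4: δ = [2.791e-05, 8.931e-06, 5.582e-05]  ψ = [2, 1, 1]  (obs o_4=0)
t=5: δ = [3.876e-06, 4.651e-06, 3.101e-06]  ψ = [2, 0, 2]  (obs o_5=1)
t=6: δ = [2.692e-07, 6.460e-07, 3.230e-07]  ψ = [0, 0, 1]  (obs o_6=1)
backtrack: best end state = 1; path = [0, 0, 1, 1, 2, 0, 1]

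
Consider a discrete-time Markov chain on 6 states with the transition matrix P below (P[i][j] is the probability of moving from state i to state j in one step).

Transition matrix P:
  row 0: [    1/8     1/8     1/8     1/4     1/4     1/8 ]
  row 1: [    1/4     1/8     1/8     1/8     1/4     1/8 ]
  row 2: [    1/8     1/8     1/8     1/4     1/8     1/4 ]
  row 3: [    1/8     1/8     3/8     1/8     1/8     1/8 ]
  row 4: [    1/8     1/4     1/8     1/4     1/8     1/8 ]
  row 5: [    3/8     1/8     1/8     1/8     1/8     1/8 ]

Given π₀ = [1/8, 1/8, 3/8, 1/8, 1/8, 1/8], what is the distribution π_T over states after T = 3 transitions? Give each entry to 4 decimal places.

t=0: π = [0.1250, 0.1250, 0.3750, 0.1250, 0.1250, 0.1250]
t=1: π = [0.1719, 0.1406, 0.1563, 0.2031, 0.1563, 0.1719]
t=2: π = [0.1855, 0.1445, 0.1758, 0.1855, 0.1641, 0.1445]
t=3: π = [0.1792, 0.1455, 0.1714, 0.1907, 0.1663, 0.1470]

π = [0.1792, 0.1455, 0.1714, 0.1907, 0.1663, 0.1470]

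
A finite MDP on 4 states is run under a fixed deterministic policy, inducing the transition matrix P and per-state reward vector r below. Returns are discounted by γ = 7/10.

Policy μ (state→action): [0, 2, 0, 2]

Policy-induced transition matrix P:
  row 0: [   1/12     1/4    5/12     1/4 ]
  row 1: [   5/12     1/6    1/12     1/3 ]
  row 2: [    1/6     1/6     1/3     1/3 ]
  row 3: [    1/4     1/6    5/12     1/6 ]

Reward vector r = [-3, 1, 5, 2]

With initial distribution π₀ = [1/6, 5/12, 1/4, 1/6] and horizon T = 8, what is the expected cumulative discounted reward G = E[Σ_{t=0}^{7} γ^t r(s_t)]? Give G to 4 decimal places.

t=0: π = [0.1667, 0.4167, 0.2500, 0.1667], E[r] = 1.5000, γ^t·E[r] = 1.500000, running G = 1.500000
t=1: π = [0.2708, 0.1806, 0.2569, 0.2917], E[r] = 1.2361, γ^t·E[r] = 0.865278, running G = 2.365278
t=2: π = [0.2135, 0.1892, 0.3351, 0.2622], E[r] = 1.7483, γ^t·E[r] = 0.856649, running G = 3.221927
t=3: π = [0.2180, 0.1845, 0.3257, 0.2718], E[r] = 1.7024, γ^t·E[r] = 0.583924, running G = 3.805851
t=4: π = [0.2173, 0.1848, 0.3280, 0.2699], E[r] = 1.7130, γ^t·E[r] = 0.411280, running G = 4.217130
t=5: π = [0.2173, 0.1848, 0.3277, 0.2703], E[r] = 1.7121, γ^t·E[r] = 0.287751, running G = 4.504882
t=6: π = [0.2173, 0.1848, 0.3278, 0.2702], E[r] = 1.7121, γ^t·E[r] = 0.201432, running G = 4.706314
t=7: π = [0.2173, 0.1848, 0.3278, 0.2702], E[r] = 1.7122, γ^t·E[r] = 0.141005, running G = 4.847319

G = 4.8473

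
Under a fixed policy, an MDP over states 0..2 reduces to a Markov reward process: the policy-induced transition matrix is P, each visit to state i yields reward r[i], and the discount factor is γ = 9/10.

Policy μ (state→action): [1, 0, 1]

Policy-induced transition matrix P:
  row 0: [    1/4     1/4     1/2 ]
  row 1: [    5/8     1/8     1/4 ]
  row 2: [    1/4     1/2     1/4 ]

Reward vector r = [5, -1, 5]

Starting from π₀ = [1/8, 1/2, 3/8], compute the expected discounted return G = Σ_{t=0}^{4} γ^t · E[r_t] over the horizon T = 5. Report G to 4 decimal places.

t=0: π = [0.1250, 0.5000, 0.3750], E[r] = 2.0000, γ^t·E[r] = 2.000000, running G = 2.000000
t=1: π = [0.4375, 0.2813, 0.2813], E[r] = 3.3125, γ^t·E[r] = 2.981250, running G = 4.981250
t=2: π = [0.3555, 0.2852, 0.3594], E[r] = 3.2891, γ^t·E[r] = 2.664141, running G = 7.645391
t=3: π = [0.3569, 0.3042, 0.3389], E[r] = 3.1748, γ^t·E[r] = 2.314433, running G = 9.959823
t=4: π = [0.3641, 0.2967, 0.3392], E[r] = 3.2198, γ^t·E[r] = 2.112543, running G = 12.072366

G = 12.0724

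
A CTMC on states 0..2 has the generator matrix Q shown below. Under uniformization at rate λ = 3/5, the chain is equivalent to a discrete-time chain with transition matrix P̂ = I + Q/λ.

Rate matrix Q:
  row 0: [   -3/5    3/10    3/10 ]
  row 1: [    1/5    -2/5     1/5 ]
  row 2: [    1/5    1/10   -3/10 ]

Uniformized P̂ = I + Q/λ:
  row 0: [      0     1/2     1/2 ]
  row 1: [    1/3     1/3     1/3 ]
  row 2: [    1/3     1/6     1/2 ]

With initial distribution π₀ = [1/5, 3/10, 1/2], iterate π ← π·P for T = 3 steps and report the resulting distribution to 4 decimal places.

π = [0.2519, 0.2986, 0.4495]

t=0: π = [0.2000, 0.3000, 0.5000]
t=1: π = [0.2667, 0.2833, 0.4500]
t=2: π = [0.2444, 0.3028, 0.4528]
t=3: π = [0.2519, 0.2986, 0.4495]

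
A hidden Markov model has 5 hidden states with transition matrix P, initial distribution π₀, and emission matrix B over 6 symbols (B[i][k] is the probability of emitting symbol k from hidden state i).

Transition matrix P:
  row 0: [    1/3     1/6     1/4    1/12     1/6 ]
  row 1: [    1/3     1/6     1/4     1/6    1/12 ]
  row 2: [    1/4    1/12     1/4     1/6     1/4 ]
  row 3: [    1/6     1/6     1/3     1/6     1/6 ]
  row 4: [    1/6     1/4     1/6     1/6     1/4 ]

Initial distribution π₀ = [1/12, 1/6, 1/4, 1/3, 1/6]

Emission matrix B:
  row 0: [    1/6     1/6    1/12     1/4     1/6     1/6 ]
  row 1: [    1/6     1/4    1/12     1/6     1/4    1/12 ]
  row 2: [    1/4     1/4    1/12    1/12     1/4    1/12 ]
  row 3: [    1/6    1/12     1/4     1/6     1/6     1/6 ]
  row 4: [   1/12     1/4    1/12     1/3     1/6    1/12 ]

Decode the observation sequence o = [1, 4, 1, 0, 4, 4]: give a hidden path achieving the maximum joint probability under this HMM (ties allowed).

path = [2, 2, 2, 2, 2, 2]

t=0: δ = [1.389e-02, 4.167e-02, 6.250e-02, 2.778e-02, 4.167e-02]  (obs o_0=1)
t=1: δ = [2.604e-03, 2.604e-03, 3.906e-03, 1.736e-03, 2.604e-03]  ψ = [2, 4, 2, 2, 2]  (obs o_1=4)
t=2: δ = [1.628e-04, 1.628e-04, 2.441e-04, 5.425e-05, 2.441e-04]  ψ = [2, 4, 2, 2, 2]  (obs o_2=1)
t=3: δ = [1.017e-05, 1.017e-05, 1.526e-05, 6.782e-06, 5.086e-06]  ψ = [2, 4, 2, 2, 2]  (obs o_3=0)
t=4: δ = [6.358e-07, 4.239e-07, 9.537e-07, 4.239e-07, 6.358e-07]  ψ = [2, 0, 2, 2, 2]  (obs o_4=4)
t=5: δ = [3.974e-08, 3.974e-08, 5.960e-08, 2.649e-08, 3.974e-08]  ψ = [2, 4, 2, 2, 2]  (obs o_5=4)
backtrack: best end state = 2; path = [2, 2, 2, 2, 2, 2]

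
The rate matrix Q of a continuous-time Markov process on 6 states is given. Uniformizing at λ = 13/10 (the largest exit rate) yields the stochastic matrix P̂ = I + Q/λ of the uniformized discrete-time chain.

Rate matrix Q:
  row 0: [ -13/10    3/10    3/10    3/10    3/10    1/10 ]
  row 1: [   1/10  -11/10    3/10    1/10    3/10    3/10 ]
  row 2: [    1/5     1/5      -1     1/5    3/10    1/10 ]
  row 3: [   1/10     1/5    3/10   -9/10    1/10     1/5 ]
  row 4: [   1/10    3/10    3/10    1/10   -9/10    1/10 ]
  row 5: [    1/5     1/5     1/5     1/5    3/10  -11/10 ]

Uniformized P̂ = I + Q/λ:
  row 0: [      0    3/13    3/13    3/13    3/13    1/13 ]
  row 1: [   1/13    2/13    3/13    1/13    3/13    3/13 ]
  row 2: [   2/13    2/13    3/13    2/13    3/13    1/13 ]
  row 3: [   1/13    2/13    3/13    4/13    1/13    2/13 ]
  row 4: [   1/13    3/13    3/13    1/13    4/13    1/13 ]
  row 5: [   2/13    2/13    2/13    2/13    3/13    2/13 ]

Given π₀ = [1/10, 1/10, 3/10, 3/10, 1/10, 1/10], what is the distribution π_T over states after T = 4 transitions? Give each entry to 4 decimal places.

t=0: π = [0.1000, 0.1000, 0.3000, 0.3000, 0.1000, 0.1000]
t=1: π = [0.1000, 0.1692, 0.2231, 0.1923, 0.1923, 0.1231]
t=2: π = [0.0959, 0.1763, 0.2213, 0.1633, 0.2160, 0.1272]
t=3: π = [0.0964, 0.1778, 0.2210, 0.1562, 0.2223, 0.1264]
t=4: π = [0.0962, 0.1784, 0.2210, 0.1545, 0.2238, 0.1260]

π = [0.0962, 0.1784, 0.2210, 0.1545, 0.2238, 0.1260]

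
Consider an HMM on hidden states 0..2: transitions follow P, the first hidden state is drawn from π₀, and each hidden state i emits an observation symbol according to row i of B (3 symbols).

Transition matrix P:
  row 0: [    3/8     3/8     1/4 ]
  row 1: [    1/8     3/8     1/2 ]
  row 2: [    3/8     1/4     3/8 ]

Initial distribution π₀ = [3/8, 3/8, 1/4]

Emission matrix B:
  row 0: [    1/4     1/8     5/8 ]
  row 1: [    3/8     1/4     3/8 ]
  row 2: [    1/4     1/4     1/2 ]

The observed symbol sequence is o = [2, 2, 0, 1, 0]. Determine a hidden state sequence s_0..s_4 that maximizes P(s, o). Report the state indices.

path = [0, 0, 1, 1, 1]

t=0: δ = [2.344e-01, 1.406e-01, 1.250e-01]  (obs o_0=2)
t=1: δ = [5.493e-02, 3.296e-02, 3.516e-02]  ψ = [0, 0, 1]  (obs o_1=2)
t=2: δ = [5.150e-03, 7.725e-03, 4.120e-03]  ψ = [0, 0, 1]  (obs o_2=0)
t=3: δ = [2.414e-04, 7.242e-04, 9.656e-04]  ψ = [0, 1, 1]  (obs o_3=1)
t=4: δ = [9.052e-05, 1.018e-04, 9.052e-05]  ψ = [2, 1, 1]  (obs o_4=0)
backtrack: best end state = 1; path = [0, 0, 1, 1, 1]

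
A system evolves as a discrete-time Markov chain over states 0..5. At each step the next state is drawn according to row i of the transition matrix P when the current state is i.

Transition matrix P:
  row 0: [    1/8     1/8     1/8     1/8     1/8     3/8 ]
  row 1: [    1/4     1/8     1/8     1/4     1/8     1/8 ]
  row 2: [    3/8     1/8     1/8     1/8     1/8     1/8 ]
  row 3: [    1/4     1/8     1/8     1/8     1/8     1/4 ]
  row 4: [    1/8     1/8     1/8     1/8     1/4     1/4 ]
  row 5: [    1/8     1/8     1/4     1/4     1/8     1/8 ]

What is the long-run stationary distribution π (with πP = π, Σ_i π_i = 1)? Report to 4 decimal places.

Balance equations π_j = Σ_i π_i·P[i][j]:
  π_0 = 1/8·π_0 + 1/4·π_1 + 3/8·π_2 + 1/4·π_3 + 1/8·π_4 + 1/8·π_5
  π_1 = 1/8·π_0 + 1/8·π_1 + 1/8·π_2 + 1/8·π_3 + 1/8·π_4 + 1/8·π_5
  π_2 = 1/8·π_0 + 1/8·π_1 + 1/8·π_2 + 1/8·π_3 + 1/8·π_4 + 1/4·π_5
  π_3 = 1/8·π_0 + 1/4·π_1 + 1/8·π_2 + 1/8·π_3 + 1/8·π_4 + 1/4·π_5
  π_4 = 1/8·π_0 + 1/8·π_1 + 1/8·π_2 + 1/8·π_3 + 1/4·π_4 + 1/8·π_5
  normalize: π_0 + π_1 + π_2 + π_3 + π_4 + π_5 = 1
Solving the linear system gives exactly π = [7417/37184, 1/8, 5641/37184, 3111/18592, 1/7, 993/4648].

π = [0.1995, 0.1250, 0.1517, 0.1673, 0.1429, 0.2136]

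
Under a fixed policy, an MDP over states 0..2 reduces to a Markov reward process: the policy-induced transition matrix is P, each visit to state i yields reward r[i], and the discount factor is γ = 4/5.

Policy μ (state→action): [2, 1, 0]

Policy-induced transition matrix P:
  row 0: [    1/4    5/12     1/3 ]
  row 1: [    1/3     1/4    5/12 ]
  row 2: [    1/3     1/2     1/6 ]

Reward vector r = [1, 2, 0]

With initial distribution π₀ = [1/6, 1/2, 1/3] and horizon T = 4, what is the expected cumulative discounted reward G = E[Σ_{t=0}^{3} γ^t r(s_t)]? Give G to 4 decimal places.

G = 3.2320

t=0: π = [0.1667, 0.5000, 0.3333], E[r] = 1.1667, γ^t·E[r] = 1.166667, running G = 1.166667
t=1: π = [0.3194, 0.3611, 0.3194], E[r] = 1.0417, γ^t·E[r] = 0.833333, running G = 2.000000
t=2: π = [0.3067, 0.3831, 0.3102], E[r] = 1.0729, γ^t·E[r] = 0.686667, running G = 2.686667
t=3: π = [0.3078, 0.3787, 0.3136], E[r] = 1.0651, γ^t·E[r] = 0.545333, running G = 3.232000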